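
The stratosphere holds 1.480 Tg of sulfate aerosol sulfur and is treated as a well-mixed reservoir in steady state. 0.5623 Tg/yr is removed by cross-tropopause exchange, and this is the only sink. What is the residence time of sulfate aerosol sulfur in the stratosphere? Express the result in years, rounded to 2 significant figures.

2.6 yr

τ = M / F = 1.480 / 0.5623 = 2.632 yr.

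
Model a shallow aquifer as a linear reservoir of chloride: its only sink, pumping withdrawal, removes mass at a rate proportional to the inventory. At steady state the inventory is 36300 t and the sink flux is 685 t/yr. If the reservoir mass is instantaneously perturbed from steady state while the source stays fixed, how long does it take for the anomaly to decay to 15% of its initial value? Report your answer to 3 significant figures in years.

For a linear reservoir the anomaly decays as exp(−t/τ) with τ = M/F = 36300/685 = 52.99 yr.
exp(−t/τ) = 0.15 ⇒ t = −τ ln(0.15) = 52.99 × 1.897 = 100.5 yr.

101 yr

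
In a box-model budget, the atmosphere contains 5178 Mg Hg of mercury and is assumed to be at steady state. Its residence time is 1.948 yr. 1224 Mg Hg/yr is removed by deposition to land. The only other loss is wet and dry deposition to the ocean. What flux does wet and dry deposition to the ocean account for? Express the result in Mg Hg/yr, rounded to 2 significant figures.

1400 Mg Hg/yr

Total removal F = M/τ = 5178 / 1.948 = 2658 Mg Hg/yr.
Wet and dry deposition to the ocean = F − (1224) = 2658 − 1224 = 1434 Mg Hg/yr.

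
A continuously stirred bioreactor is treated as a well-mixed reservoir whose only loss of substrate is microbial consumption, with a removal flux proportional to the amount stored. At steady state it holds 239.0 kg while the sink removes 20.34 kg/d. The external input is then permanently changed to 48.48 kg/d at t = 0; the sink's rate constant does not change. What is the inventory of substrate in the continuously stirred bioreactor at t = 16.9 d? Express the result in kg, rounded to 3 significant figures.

Residence time τ = M₀/F₀ = 11.75 d. The eventual steady state is M_∞ = M₀·(F₁/F₀) = 239.0 × 48.48/20.34 = 569.65 kg.
The anomaly ΔM(t) = M(t) − M_∞ decays as ΔM₀·e^(−t/τ) with ΔM₀ = 239.0 − 569.65 = −330.7 kg.
At t = 16.9 d, e^(−t/τ) = e^(−1.438) = 0.2373, so ΔM = −78.48 kg and M = 569.65 − 78.48 = 491.18 kg.

491 kg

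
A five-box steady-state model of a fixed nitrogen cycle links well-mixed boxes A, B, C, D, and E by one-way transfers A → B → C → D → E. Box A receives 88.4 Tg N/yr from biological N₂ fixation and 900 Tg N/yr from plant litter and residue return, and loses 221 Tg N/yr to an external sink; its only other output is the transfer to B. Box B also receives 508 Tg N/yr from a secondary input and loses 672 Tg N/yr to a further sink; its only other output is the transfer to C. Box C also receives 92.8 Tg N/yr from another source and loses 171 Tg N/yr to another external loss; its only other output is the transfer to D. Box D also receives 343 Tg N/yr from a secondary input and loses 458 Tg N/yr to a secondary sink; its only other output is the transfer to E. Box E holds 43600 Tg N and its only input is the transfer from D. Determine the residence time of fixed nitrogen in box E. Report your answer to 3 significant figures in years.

Box A: F(A→B) = (88.4 + 900) − 221 = 767.40 Tg N/yr.
Box B: F(B→C) = (767.40 + 508) − 672 = 603.40 Tg N/yr.
Box C: F(C→D) = (603.40 + 92.8) − 171 = 525.20 Tg N/yr.
Box D: F(D→E) = (525.20 + 343) − 458 = 410.20 Tg N/yr.
Box E throughput = its input = 410.20 Tg N/yr; τ = 43600 / 410.20 = 106.3 yr.

106 yr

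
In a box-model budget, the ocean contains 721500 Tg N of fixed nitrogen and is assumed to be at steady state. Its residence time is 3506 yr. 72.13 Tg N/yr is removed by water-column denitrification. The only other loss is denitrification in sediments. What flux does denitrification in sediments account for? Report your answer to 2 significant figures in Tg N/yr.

Total removal F = M/τ = 721500 / 3506 = 205.8 Tg N/yr.
Denitrification in sediments = F − (72.13) = 205.8 − 72.13 = 133.7 Tg N/yr.

130 Tg N/yr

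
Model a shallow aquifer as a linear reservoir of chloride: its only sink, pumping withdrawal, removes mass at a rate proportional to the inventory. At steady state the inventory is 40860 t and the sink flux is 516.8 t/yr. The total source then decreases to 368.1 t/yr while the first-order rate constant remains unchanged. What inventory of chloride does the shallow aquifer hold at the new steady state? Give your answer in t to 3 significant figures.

29100 t

Rate constant k = F/M = 516.8 / 40860 = 0.01265 yr⁻¹.
At the new steady state, source = k·M_new ⇒ M_new = 368.1 / 0.01265 = 29100 t.
(Equivalently M_new = M × F_new/F_old = 40860 × 368.1/516.8.)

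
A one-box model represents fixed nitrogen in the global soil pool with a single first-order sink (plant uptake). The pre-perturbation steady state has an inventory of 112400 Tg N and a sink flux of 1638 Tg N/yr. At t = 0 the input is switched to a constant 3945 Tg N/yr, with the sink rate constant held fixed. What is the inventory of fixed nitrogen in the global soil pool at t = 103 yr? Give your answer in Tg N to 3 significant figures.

235000 Tg N

Residence time τ = M₀/F₀ = 68.62 yr. The eventual steady state is M_∞ = M₀·(F₁/F₀) = 112400 × 3945/1638 = 270710 Tg N.
The anomaly ΔM(t) = M(t) − M_∞ decays as ΔM₀·e^(−t/τ) with ΔM₀ = 112400 − 270710 = −158300 Tg N.
At t = 103 yr, e^(−t/τ) = e^(−1.501) = 0.2229, so ΔM = −35290 Tg N and M = 270710 − 35290 = 235420 Tg N.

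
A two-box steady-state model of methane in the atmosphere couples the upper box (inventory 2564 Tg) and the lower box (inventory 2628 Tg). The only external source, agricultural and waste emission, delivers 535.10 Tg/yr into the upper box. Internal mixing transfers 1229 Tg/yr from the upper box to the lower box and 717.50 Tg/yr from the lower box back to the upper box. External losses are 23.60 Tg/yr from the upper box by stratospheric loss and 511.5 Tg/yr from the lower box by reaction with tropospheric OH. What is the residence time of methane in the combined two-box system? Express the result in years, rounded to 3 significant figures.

Residence time in the combined system uses the total inventory and the total *external* removal — internal exchanges between the two boxes cancel.
M_total = 2564 + 2628 = 5192.0 Tg.
ΣF_external_out = 23.60 + 511.5 = 535.10 Tg/yr.
τ = M_total / ΣF_ext = 5192.0 / 535.10 = 9.703 yr.

9.70 yr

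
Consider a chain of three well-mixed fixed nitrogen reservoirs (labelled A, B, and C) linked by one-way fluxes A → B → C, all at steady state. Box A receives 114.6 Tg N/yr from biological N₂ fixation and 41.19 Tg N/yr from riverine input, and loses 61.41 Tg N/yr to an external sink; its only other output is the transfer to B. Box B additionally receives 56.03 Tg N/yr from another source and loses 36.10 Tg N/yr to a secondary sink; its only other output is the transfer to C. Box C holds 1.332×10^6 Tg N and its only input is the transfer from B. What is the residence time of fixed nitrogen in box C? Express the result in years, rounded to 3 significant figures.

Box A: F(A→B) = (114.6 + 41.19) − 61.41 = 94.380 Tg N/yr.
Box B: F(B→C) = (94.380 + 56.03) − 36.10 = 114.31 Tg N/yr.
Box C throughput = its input = 114.31 Tg N/yr; τ = 1.332×10^6 / 114.31 = 11650 yr.

11700 yr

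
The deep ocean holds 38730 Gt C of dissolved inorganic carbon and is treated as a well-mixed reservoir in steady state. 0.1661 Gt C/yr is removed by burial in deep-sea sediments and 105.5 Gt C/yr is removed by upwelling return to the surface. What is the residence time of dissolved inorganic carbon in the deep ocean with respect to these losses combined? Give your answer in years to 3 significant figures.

Total removal = 0.1661 + 105.5 = 105.67 Gt C/yr.
τ = M / ΣF_out = 38730 / 105.67 = 366.5 yr.

367 yr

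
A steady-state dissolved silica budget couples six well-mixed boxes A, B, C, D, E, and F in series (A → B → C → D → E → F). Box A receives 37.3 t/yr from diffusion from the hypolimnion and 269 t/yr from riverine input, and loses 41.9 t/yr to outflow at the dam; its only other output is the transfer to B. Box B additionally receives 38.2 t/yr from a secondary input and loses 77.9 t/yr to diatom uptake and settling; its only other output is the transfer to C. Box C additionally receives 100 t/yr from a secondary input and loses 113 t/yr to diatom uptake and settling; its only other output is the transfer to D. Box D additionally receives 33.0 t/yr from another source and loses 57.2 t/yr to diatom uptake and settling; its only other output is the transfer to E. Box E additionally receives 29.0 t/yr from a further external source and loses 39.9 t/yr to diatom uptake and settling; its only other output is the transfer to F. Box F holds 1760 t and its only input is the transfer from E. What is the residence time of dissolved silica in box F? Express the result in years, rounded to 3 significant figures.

9.97 yr

Box A: F(A→B) = (37.3 + 269) − 41.9 = 264.40 t/yr.
Box B: F(B→C) = (264.40 + 38.2) − 77.9 = 224.70 t/yr.
Box C: F(C→D) = (224.70 + 100) − 113 = 211.70 t/yr.
Box D: F(D→E) = (211.70 + 33.0) − 57.2 = 187.50 t/yr.
Box E: F(E→F) = (187.50 + 29.0) − 39.9 = 176.60 t/yr.
Box F throughput = its input = 176.60 t/yr; τ = 1760 / 176.60 = 9.966 yr.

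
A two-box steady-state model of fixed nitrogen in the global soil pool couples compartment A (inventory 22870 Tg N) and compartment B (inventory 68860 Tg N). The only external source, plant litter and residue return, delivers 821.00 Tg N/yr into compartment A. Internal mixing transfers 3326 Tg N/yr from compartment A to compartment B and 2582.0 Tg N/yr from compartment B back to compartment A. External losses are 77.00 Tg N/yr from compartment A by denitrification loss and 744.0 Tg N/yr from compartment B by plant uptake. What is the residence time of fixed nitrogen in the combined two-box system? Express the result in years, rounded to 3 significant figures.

112 yr

For the system as a whole, the A↔B exchange is internal and contributes nothing to the throughput; only the external sinks remove mass.
M_total = 22870 + 68860 = 91730 Tg N.
ΣF_external_out = 77.00 + 744.0 = 821.00 Tg N/yr.
τ = M_total / ΣF_ext = 91730 / 821.00 = 111.7 yr.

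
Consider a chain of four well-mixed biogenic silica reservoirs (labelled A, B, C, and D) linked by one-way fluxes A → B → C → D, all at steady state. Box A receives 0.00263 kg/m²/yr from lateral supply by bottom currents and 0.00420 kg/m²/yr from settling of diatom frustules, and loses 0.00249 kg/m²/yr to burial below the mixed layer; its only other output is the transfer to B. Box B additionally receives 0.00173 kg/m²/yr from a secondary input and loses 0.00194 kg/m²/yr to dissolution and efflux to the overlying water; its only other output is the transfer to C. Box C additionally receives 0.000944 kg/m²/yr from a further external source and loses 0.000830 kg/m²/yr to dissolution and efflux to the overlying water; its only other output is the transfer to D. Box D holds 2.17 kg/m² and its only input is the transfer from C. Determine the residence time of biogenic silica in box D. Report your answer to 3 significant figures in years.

Box A: F(A→B) = (0.00263 + 0.00420) − 0.00249 = 0.0043400 kg/m²/yr.
Box B: F(B→C) = (0.0043400 + 0.00173) − 0.00194 = 0.0041300 kg/m²/yr.
Box C: F(C→D) = (0.0041300 + 0.000944) − 0.000830 = 0.0042440 kg/m²/yr.
Box D throughput = its input = 0.0042440 kg/m²/yr; τ = 2.17 / 0.0042440 = 511.3 yr.

511 yr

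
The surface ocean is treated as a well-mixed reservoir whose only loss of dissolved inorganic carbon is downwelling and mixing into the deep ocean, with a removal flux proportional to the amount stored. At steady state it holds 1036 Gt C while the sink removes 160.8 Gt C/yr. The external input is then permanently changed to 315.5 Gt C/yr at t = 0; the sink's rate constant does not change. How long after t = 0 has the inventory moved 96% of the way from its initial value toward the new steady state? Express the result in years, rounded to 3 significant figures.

20.7 yr

τ = M₀/F₀ = 1036/160.8 = 6.443 yr.
The remaining gap fraction is e^(−t/τ); 96% covered ⇒ e^(−t/τ) = 0.0400.
t = −τ ln(0.0400) = 6.443 × 3.219 = 20.74 yr.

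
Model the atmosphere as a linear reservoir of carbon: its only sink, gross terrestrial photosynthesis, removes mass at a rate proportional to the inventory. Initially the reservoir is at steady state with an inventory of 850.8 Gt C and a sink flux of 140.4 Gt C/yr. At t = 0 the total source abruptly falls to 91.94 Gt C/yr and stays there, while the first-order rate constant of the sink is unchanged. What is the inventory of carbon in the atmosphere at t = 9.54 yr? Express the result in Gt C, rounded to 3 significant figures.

Residence time τ = M₀/F₀ = 6.060 yr. The eventual steady state is M_∞ = M₀·(F₁/F₀) = 850.8 × 91.94/140.4 = 557.14 Gt C.
The anomaly ΔM(t) = M(t) − M_∞ decays as ΔM₀·e^(−t/τ) with ΔM₀ = 850.8 − 557.14 = 293.7 Gt C.
At t = 9.54 yr, e^(−t/τ) = e^(−1.574) = 0.2072, so ΔM = 60.83 Gt C and M = 557.14 + 60.83 = 617.97 Gt C.

618 Gt C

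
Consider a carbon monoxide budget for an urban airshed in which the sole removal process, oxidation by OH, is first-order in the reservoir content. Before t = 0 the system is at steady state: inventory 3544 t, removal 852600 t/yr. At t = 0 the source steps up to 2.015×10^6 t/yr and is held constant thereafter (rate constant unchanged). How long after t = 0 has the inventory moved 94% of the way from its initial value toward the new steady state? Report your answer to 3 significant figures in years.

0.0117 yr

τ = M₀/F₀ = 3544/852600 = 0.004157 yr.
The remaining gap fraction is e^(−t/τ); 94% covered ⇒ e^(−t/τ) = 0.0600.
t = −τ ln(0.0600) = 0.004157 × 2.813 = 0.01169 yr.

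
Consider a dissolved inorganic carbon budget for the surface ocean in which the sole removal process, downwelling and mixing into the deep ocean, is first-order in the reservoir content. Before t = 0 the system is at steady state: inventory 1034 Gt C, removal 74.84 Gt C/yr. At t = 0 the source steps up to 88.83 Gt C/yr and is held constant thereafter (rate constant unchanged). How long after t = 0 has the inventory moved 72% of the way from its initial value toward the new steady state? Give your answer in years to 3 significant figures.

17.6 yr

τ = M₀/F₀ = 1034/74.84 = 13.82 yr.
The remaining gap fraction is e^(−t/τ); 72% covered ⇒ e^(−t/τ) = 0.280.
t = −τ ln(0.280) = 13.82 × 1.273 = 17.59 yr.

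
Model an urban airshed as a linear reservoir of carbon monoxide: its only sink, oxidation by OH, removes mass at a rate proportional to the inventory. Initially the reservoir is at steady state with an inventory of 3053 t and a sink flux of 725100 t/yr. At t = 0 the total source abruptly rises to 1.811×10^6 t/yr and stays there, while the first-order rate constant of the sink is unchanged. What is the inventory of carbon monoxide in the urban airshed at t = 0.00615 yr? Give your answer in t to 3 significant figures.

τ = M₀/F₀ = 3053/725100 = 0.004210 yr; rate constant k = 1/τ.
New steady state M_∞ = F₁/k = F₁·τ = 1.811×10^6 × 0.004210 = 7625.1 t.
M(t) = M_∞ + (M₀ − M_∞)·e^(−t/τ); t/τ = 0.00615/0.004210 = 1.461, so e^(−t/τ) = 0.2321.
M(t) = 7625.1 − 4572 × 0.2321 = 6564.0 t.

6560 t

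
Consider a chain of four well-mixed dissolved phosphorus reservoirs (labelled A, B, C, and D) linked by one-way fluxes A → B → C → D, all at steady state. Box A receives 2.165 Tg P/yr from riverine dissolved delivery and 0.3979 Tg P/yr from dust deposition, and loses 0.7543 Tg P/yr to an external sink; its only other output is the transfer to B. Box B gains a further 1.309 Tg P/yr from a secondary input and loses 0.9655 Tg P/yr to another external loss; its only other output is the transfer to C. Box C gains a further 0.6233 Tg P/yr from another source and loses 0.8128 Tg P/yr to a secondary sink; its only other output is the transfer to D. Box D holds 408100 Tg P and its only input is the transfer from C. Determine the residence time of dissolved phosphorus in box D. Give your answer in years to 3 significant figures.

208000 yr

Box A: F(A→B) = (2.165 + 0.3979) − 0.7543 = 1.8086 Tg P/yr.
Box B: F(B→C) = (1.8086 + 1.309) − 0.9655 = 2.1521 Tg P/yr.
Box C: F(C→D) = (2.1521 + 0.6233) − 0.8128 = 1.9626 Tg P/yr.
Box D throughput = its input = 1.9626 Tg P/yr; τ = 408100 / 1.9626 = 207900 yr.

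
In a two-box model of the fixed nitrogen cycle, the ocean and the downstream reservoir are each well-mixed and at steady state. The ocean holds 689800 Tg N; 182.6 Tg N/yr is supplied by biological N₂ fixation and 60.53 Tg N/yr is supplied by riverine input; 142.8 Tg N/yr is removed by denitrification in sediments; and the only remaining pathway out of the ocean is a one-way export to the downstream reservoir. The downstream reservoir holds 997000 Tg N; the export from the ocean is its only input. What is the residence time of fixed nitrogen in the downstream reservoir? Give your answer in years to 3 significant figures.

Balance the ocean: ΣF_in = 182.6 + 60.53 = 243.13 Tg N/yr.
Export to the downstream reservoir = ΣF_in − (142.8) = 100.33 Tg N/yr.
At steady state the output of the downstream reservoir equals its input, 100.33 Tg N/yr.
τ = M / F = 997000 / 100.33 = 9937 yr.

9940 yr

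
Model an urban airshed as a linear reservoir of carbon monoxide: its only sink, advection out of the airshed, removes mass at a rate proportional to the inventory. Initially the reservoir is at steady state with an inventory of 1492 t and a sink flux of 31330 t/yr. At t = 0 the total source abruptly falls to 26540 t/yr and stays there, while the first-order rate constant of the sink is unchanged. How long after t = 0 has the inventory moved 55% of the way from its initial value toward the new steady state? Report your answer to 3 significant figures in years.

τ = M₀/F₀ = 1492/31330 = 0.04762 yr.
The remaining gap fraction is e^(−t/τ); 55% covered ⇒ e^(−t/τ) = 0.450.
t = −τ ln(0.450) = 0.04762 × 0.7985 = 0.03803 yr.

0.0380 yr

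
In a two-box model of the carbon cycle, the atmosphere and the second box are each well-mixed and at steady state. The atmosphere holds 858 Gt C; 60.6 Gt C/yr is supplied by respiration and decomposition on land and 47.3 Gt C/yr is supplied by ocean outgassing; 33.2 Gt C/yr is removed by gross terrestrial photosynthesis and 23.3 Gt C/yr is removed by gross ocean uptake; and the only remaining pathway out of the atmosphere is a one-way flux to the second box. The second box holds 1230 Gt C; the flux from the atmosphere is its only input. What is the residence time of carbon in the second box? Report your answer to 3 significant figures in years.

23.9 yr

Balance the atmosphere: ΣF_in = 60.6 + 47.3 = 107.90 Gt C/yr.
Flux to the second box = ΣF_in − (33.2 + 23.3) = 51.400 Gt C/yr.
At steady state the output of the second box equals its input, 51.400 Gt C/yr.
τ = M / F = 1230 / 51.400 = 23.93 yr.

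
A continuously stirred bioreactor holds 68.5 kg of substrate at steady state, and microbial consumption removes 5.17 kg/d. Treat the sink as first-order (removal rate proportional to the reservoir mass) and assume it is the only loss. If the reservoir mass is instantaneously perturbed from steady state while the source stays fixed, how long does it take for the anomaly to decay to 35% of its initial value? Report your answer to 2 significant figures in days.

For a linear reservoir the anomaly decays as exp(−t/τ) with τ = M/F = 68.5/5.17 = 13.25 d.
exp(−t/τ) = 0.35 ⇒ t = −τ ln(0.35) = 13.25 × 1.050 = 13.91 d.

14 d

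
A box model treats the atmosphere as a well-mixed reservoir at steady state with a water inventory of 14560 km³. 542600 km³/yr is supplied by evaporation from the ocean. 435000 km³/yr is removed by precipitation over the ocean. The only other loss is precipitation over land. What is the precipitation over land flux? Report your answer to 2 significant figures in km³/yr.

110000 km³/yr

At steady state ΣF_in = ΣF_out.
ΣF_in = 542600 km³/yr.
Precipitation over land flux = ΣF_in − (435000) = 542600 − 435000 = 107600 km³/yr.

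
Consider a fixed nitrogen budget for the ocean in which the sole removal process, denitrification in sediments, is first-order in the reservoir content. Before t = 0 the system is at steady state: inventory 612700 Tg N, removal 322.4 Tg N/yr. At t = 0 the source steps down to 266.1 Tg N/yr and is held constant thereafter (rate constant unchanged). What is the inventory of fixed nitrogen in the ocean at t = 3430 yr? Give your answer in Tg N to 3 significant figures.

523000 Tg N

τ = M₀/F₀ = 612700/322.4 = 1900 yr; rate constant k = 1/τ.
New steady state M_∞ = F₁/k = F₁·τ = 266.1 × 1900 = 505710 Tg N.
M(t) = M_∞ + (M₀ − M_∞)·e^(−t/τ); t/τ = 3430/1900 = 1.805, so e^(−t/τ) = 0.1645.
M(t) = 505710 + 107000 × 0.1645 = 523310 Tg N.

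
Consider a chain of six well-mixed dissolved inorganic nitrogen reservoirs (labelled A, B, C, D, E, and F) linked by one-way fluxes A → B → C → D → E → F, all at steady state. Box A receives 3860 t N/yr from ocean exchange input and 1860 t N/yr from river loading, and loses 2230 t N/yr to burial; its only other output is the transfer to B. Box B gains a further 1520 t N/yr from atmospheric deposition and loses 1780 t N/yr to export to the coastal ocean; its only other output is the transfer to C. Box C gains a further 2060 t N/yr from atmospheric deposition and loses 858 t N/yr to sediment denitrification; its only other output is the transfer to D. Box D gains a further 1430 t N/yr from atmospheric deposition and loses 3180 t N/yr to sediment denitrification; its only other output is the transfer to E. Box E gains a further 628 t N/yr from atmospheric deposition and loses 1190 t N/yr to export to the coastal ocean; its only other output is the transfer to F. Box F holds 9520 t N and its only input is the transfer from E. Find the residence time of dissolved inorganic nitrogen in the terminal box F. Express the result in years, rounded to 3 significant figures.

Box A: F(A→B) = (3860 + 1860) − 2230 = 3490.0 t N/yr.
Box B: F(B→C) = (3490.0 + 1520) − 1780 = 3230.0 t N/yr.
Box C: F(C→D) = (3230.0 + 2060) − 858 = 4432.0 t N/yr.
Box D: F(D→E) = (4432.0 + 1430) − 3180 = 2682.0 t N/yr.
Box E: F(E→F) = (2682.0 + 628) − 1190 = 2120.0 t N/yr.
Box F throughput = its input = 2120.0 t N/yr; τ = 9520 / 2120.0 = 4.491 yr.

4.49 yr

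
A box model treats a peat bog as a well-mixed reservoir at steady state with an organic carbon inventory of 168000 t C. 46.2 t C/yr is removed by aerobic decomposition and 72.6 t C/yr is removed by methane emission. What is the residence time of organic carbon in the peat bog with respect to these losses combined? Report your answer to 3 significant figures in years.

Total removal = 46.20 + 72.60 = 118.80 t C/yr.
τ = M / ΣF_out = 168000 / 118.80 = 1414 yr.

1410 yr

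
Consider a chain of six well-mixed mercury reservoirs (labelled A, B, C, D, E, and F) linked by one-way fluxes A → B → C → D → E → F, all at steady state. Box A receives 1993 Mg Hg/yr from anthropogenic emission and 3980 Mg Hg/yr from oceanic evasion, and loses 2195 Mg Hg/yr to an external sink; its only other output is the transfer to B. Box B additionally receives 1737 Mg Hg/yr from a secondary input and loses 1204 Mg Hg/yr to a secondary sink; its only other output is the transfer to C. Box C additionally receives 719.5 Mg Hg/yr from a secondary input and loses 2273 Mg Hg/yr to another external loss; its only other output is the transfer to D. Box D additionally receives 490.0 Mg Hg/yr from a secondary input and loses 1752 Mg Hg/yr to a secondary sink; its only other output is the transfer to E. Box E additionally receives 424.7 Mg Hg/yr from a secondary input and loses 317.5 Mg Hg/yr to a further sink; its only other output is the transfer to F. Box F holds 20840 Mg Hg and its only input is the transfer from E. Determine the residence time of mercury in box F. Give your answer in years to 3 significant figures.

13.0 yr

Box A: F(A→B) = (1993 + 3980) − 2195 = 3778.0 Mg Hg/yr.
Box B: F(B→C) = (3778.0 + 1737) − 1204 = 4311.0 Mg Hg/yr.
Box C: F(C→D) = (4311.0 + 719.5) − 2273 = 2757.5 Mg Hg/yr.
Box D: F(D→E) = (2757.5 + 490.0) − 1752 = 1495.5 Mg Hg/yr.
Box E: F(E→F) = (1495.5 + 424.7) − 317.5 = 1602.7 Mg Hg/yr.
Box F throughput = its input = 1602.7 Mg Hg/yr; τ = 20840 / 1602.7 = 13.00 yr.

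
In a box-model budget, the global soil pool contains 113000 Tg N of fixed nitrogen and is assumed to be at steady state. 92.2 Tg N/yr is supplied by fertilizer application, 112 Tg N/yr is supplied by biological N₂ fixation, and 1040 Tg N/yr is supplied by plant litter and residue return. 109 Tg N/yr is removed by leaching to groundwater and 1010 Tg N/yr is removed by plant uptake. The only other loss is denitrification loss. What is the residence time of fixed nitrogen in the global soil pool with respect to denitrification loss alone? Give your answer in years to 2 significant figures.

900 yr

At steady state ΣF_in = ΣF_out.
ΣF_in = 92.2 + 112 + 1040 = 1244.2 Tg N/yr.
Denitrification loss flux = ΣF_in − (109 + 1010) = 1244.2 − 1119 = 125.2 Tg N/yr.
τ = M / F = 113000 / 125.2 = 902.6 yr.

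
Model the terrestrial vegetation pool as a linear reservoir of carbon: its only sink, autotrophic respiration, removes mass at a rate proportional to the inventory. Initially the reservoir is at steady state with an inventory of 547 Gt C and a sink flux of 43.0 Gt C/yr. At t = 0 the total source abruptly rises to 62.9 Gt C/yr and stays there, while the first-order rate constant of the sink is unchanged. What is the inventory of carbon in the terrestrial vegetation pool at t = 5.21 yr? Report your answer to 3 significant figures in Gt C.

632 Gt C

The sink rate constant is k = F₀/M₀ = 43.0/547 = 0.07861 yr⁻¹.
Solving dM/dt = F₁ − kM with M(0) = M₀ gives M(t) = F₁/k + (M₀ − F₁/k)·e^(−kt).
F₁/k = 62.9/0.07861 = 800.15 Gt C; kt = 0.07861 × 5.21 = 0.4096, e^(−kt) = 0.6639.
M(5.21) = 800.15 + (547 − 800.15) × 0.6639 = 800.15 − 168.1 = 632.07 Gt C.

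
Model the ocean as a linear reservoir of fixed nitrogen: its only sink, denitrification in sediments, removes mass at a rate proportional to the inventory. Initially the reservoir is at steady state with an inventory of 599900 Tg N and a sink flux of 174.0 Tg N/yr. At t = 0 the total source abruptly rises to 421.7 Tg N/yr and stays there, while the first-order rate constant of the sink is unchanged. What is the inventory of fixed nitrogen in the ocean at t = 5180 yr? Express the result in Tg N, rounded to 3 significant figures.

1.26×10^6 Tg N

Residence time τ = M₀/F₀ = 3448 yr. The eventual steady state is M_∞ = M₀·(F₁/F₀) = 599900 × 421.7/174.0 = 1.4539×10^6 Tg N.
The anomaly ΔM(t) = M(t) − M_∞ decays as ΔM₀·e^(−t/τ) with ΔM₀ = 599900 − 1.4539×10^6 = −854000 Tg N.
At t = 5180 yr, e^(−t/τ) = e^(−1.502) = 0.2226, so ΔM = −190100 Tg N and M = 1.4539×10^6 − 190100 = 1.2638×10^6 Tg N.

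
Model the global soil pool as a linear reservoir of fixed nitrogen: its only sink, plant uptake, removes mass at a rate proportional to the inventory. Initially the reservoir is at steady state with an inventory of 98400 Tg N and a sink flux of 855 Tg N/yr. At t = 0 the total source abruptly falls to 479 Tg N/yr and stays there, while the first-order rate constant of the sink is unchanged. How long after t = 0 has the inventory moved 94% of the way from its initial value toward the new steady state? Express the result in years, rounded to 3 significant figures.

324 yr

τ = M₀/F₀ = 98400/855 = 115.1 yr.
The remaining gap fraction is e^(−t/τ); 94% covered ⇒ e^(−t/τ) = 0.0600.
t = −τ ln(0.0600) = 115.1 × 2.813 = 323.8 yr.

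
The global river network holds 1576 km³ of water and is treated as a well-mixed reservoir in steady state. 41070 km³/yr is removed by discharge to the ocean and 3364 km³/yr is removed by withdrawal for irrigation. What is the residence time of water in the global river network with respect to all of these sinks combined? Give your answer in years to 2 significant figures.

0.035 yr

Total removal flux = 41070 + 3364 = 44434 km³/yr.
τ = M / ΣF_out = 1576 / 44434 = 0.03547 yr.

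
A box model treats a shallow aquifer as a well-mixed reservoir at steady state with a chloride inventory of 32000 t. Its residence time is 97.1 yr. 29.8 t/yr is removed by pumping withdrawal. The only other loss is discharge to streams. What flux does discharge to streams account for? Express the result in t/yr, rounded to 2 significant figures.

300 t/yr

Total removal F = M/τ = 32000 / 97.1 = 329.6 t/yr.
Discharge to streams = F − (29.8) = 329.6 − 29.80 = 299.8 t/yr.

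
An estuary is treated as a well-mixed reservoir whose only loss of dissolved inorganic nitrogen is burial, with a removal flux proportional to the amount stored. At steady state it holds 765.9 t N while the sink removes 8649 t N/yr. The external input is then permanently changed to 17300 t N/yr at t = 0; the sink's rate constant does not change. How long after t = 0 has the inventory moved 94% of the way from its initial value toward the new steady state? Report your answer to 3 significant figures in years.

τ = M₀/F₀ = 765.9/8649 = 0.08855 yr.
The remaining gap fraction is e^(−t/τ); 94% covered ⇒ e^(−t/τ) = 0.0600.
t = −τ ln(0.0600) = 0.08855 × 2.813 = 0.2491 yr.

0.249 yr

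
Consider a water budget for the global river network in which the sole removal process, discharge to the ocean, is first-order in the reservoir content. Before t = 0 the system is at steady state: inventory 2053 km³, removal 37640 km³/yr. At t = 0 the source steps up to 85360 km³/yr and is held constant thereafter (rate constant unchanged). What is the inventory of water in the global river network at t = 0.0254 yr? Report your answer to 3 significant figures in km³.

Residence time τ = M₀/F₀ = 0.05454 yr. The eventual steady state is M_∞ = M₀·(F₁/F₀) = 2053 × 85360/37640 = 4655.8 km³.
The anomaly ΔM(t) = M(t) − M_∞ decays as ΔM₀·e^(−t/τ) with ΔM₀ = 2053 − 4655.8 = −2603 km³.
At t = 0.0254 yr, e^(−t/τ) = e^(−0.4657) = 0.6277, so ΔM = −1634 km³ and M = 4655.8 − 1634 = 3022.0 km³.

3020 km³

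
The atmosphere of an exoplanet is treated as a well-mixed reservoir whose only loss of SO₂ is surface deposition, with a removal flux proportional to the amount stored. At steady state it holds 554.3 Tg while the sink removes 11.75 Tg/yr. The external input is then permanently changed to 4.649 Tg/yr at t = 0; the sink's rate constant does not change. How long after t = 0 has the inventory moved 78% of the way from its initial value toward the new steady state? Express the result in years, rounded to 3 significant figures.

71.4 yr

τ = M₀/F₀ = 554.3/11.75 = 47.17 yr.
The remaining gap fraction is e^(−t/τ); 78% covered ⇒ e^(−t/τ) = 0.220.
t = −τ ln(0.220) = 47.17 × 1.514 = 71.43 yr.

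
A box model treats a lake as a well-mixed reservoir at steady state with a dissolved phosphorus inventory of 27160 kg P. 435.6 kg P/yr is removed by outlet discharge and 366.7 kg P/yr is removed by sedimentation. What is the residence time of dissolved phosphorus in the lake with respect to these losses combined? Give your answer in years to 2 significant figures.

Total removal = 435.6 + 366.7 = 802.30 kg P/yr.
τ = M / ΣF_out = 27160 / 802.30 = 33.85 yr.

34 yr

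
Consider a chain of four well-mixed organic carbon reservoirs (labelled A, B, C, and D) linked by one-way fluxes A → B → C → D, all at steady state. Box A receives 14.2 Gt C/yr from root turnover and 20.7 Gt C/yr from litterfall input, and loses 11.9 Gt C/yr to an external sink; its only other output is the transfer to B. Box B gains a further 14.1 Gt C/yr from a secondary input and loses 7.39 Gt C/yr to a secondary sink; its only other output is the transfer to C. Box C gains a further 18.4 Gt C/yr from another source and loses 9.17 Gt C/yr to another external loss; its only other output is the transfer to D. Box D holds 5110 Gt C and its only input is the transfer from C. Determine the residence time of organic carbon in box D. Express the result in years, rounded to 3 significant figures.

Box A: F(A→B) = (14.2 + 20.7) − 11.9 = 23.000 Gt C/yr.
Box B: F(B→C) = (23.000 + 14.1) − 7.39 = 29.710 Gt C/yr.
Box C: F(C→D) = (29.710 + 18.4) − 9.17 = 38.940 Gt C/yr.
Box D throughput = its input = 38.940 Gt C/yr; τ = 5110 / 38.940 = 131.2 yr.

131 yr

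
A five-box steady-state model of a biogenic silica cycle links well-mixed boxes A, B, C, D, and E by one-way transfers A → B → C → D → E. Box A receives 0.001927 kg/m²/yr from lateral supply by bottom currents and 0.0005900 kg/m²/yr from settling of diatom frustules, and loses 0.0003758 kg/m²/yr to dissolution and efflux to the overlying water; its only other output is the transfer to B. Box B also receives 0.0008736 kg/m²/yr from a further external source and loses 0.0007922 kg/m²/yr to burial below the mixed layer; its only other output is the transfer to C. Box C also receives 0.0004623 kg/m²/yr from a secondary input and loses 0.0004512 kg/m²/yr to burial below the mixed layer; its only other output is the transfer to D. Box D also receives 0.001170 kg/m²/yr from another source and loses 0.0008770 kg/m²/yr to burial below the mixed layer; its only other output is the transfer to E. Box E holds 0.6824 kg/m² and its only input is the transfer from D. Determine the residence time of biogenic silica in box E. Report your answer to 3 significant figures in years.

270 yr

Box A: F(A→B) = (0.001927 + 0.0005900) − 0.0003758 = 0.0021412 kg/m²/yr.
Box B: F(B→C) = (0.0021412 + 0.0008736) − 0.0007922 = 0.0022226 kg/m²/yr.
Box C: F(C→D) = (0.0022226 + 0.0004623) − 0.0004512 = 0.0022337 kg/m²/yr.
Box D: F(D→E) = (0.0022337 + 0.001170) − 0.0008770 = 0.0025267 kg/m²/yr.
Box E throughput = its input = 0.0025267 kg/m²/yr; τ = 0.6824 / 0.0025267 = 270.1 yr.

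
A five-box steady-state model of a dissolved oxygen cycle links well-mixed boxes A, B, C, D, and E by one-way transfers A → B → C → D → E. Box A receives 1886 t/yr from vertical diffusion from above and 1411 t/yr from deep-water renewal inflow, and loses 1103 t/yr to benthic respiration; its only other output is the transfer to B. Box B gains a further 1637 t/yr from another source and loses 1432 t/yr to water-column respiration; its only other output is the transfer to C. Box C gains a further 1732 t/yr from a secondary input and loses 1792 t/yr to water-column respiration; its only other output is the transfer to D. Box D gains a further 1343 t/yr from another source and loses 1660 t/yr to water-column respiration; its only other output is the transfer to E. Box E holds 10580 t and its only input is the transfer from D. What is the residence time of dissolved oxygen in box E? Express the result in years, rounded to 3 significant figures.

5.23 yr

Box A: F(A→B) = (1886 + 1411) − 1103 = 2194.0 t/yr.
Box B: F(B→C) = (2194.0 + 1637) − 1432 = 2399.0 t/yr.
Box C: F(C→D) = (2399.0 + 1732) − 1792 = 2339.0 t/yr.
Box D: F(D→E) = (2339.0 + 1343) − 1660 = 2022.0 t/yr.
Box E throughput = its input = 2022.0 t/yr; τ = 10580 / 2022.0 = 5.232 yr.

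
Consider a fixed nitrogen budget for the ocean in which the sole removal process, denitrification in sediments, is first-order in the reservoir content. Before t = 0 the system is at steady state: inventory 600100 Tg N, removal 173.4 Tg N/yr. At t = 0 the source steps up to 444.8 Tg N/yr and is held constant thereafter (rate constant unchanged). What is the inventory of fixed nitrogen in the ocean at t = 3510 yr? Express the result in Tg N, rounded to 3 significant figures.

Residence time τ = M₀/F₀ = 3461 yr. The eventual steady state is M_∞ = M₀·(F₁/F₀) = 600100 × 444.8/173.4 = 1.5394×10^6 Tg N.
The anomaly ΔM(t) = M(t) − M_∞ decays as ΔM₀·e^(−t/τ) with ΔM₀ = 600100 − 1.5394×10^6 = −939300 Tg N.
At t = 3510 yr, e^(−t/τ) = e^(−1.014) = 0.3627, so ΔM = −340700 Tg N and M = 1.5394×10^6 − 340700 = 1.1987×10^6 Tg N.

1.20×10^6 Tg N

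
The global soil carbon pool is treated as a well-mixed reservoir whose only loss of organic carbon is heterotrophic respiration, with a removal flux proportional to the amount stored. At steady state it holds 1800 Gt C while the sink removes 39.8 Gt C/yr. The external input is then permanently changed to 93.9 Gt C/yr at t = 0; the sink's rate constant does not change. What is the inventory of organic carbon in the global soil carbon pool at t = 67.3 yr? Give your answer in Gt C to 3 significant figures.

3690 Gt C

The sink rate constant is k = F₀/M₀ = 39.8/1800 = 0.02211 yr⁻¹.
Solving dM/dt = F₁ − kM with M(0) = M₀ gives M(t) = F₁/k + (M₀ − F₁/k)·e^(−kt).
F₁/k = 93.9/0.02211 = 4246.7 Gt C; kt = 0.02211 × 67.3 = 1.488, e^(−kt) = 0.2258.
M(67.3) = 4246.7 + (1800 − 4246.7) × 0.2258 = 4246.7 − 552.5 = 3694.2 Gt C.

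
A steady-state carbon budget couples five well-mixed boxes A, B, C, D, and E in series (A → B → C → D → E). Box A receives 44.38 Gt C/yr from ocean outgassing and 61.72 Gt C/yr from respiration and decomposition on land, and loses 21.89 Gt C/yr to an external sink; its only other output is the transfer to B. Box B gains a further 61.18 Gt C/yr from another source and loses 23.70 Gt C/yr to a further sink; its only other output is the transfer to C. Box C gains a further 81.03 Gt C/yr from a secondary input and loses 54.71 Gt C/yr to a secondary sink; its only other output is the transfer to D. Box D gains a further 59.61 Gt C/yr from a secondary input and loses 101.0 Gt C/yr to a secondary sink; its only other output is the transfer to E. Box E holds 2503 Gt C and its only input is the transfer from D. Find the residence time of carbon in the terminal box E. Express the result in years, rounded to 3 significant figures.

23.5 yr

Box A: F(A→B) = (44.38 + 61.72) − 21.89 = 84.210 Gt C/yr.
Box B: F(B→C) = (84.210 + 61.18) − 23.70 = 121.69 Gt C/yr.
Box C: F(C→D) = (121.69 + 81.03) − 54.71 = 148.01 Gt C/yr.
Box D: F(D→E) = (148.01 + 59.61) − 101.0 = 106.62 Gt C/yr.
Box E throughput = its input = 106.62 Gt C/yr; τ = 2503 / 106.62 = 23.48 yr.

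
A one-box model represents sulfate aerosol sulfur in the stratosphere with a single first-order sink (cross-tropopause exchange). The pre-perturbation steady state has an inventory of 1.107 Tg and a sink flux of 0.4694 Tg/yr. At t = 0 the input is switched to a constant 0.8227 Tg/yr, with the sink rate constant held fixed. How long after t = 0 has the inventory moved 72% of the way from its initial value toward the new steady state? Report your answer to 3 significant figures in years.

3.00 yr

τ = M₀/F₀ = 1.107/0.4694 = 2.358 yr.
The remaining gap fraction is e^(−t/τ); 72% covered ⇒ e^(−t/τ) = 0.280.
t = −τ ln(0.280) = 2.358 × 1.273 = 3.002 yr.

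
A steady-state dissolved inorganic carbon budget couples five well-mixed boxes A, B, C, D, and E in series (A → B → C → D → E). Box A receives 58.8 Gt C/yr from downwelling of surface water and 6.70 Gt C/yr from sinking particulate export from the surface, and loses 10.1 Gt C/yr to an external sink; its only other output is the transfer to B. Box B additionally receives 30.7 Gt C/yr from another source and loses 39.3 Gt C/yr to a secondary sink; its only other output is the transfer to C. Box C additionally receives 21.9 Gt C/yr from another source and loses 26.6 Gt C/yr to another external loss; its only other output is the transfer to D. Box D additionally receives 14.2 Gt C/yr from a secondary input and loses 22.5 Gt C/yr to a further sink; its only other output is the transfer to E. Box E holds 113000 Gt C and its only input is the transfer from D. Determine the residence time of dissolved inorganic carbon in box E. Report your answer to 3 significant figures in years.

3340 yr

Box A: F(A→B) = (58.8 + 6.70) − 10.1 = 55.400 Gt C/yr.
Box B: F(B→C) = (55.400 + 30.7) − 39.3 = 46.800 Gt C/yr.
Box C: F(C→D) = (46.800 + 21.9) − 26.6 = 42.100 Gt C/yr.
Box D: F(D→E) = (42.100 + 14.2) − 22.5 = 33.800 Gt C/yr.
Box E throughput = its input = 33.800 Gt C/yr; τ = 113000 / 33.800 = 3343 yr.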